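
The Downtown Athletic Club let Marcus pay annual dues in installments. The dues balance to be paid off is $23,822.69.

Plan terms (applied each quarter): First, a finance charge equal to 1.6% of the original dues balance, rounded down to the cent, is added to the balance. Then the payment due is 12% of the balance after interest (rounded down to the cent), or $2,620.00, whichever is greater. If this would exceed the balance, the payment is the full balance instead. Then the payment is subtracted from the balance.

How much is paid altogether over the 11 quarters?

$28,015.45

Quarter 1: $23,822.69 +$381.16 interest = $24,203.85; pay $2,904.46 → $21,299.39
Quarter 2: $21,299.39 +$381.16 interest = $21,680.55; pay $2,620.00 → $19,060.55
Quarter 3: $19,060.55 +$381.16 interest = $19,441.71; pay $2,620.00 → $16,821.71
Quarter 4: $16,821.71 +$381.16 interest = $17,202.87; pay $2,620.00 → $14,582.87
Quarter 5: $14,582.87 +$381.16 interest = $14,964.03; pay $2,620.00 → $12,344.03
Quarter 6: $12,344.03 +$381.16 interest = $12,725.19; pay $2,620.00 → $10,105.19
Quarter 7: $10,105.19 +$381.16 interest = $10,486.35; pay $2,620.00 → $7,866.35
Quarter 8: $7,866.35 +$381.16 interest = $8,247.51; pay $2,620.00 → $5,627.51
Quarter 9: $5,627.51 +$381.16 interest = $6,008.67; pay $2,620.00 → $3,388.67
Quarter 10: $3,388.67 +$381.16 interest = $3,769.83; pay $2,620.00 → $1,149.83
Quarter 11: $1,149.83 +$381.16 interest = $1,530.99; pay $1,530.99 → $0.00
Total paid: $28,015.45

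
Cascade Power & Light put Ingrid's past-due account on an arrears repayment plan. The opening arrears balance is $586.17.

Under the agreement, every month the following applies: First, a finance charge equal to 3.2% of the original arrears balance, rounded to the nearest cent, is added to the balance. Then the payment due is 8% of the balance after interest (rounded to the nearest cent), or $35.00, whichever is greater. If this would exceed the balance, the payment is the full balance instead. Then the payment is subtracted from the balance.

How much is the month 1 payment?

# | Opening | Interest | Payment | End bal
1 | $586.17 | $18.76 | $48.39 | $556.54

$48.39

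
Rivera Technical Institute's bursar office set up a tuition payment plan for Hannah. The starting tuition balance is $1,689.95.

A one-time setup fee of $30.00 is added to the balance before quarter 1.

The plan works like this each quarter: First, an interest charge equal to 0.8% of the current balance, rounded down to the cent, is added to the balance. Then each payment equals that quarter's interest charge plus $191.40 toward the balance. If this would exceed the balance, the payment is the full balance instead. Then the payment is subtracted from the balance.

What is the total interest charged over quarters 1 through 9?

Quarter 1: opening $1,719.95; interest $13.75 → $1,733.70; payment $205.15; balance $1,528.55
Quarter 2: opening $1,528.55; interest $12.22 → $1,540.77; payment $203.62; balance $1,337.15
Quarter 3: opening $1,337.15; interest $10.69 → $1,347.84; payment $202.09; balance $1,145.75
Quarter 4: opening $1,145.75; interest $9.16 → $1,154.91; payment $200.56; balance $954.35
Quarter 5: opening $954.35; interest $7.63 → $961.98; payment $199.03; balance $762.95
Quarter 6: opening $762.95; interest $6.10 → $769.05; payment $197.50; balance $571.55
Quarter 7: opening $571.55; interest $4.57 → $576.12; payment $195.97; balance $380.15
Quarter 8: opening $380.15; interest $3.04 → $383.19; payment $194.44; balance $188.75
Quarter 9: opening $188.75; interest $1.51 → $190.26; payment $190.26; balance $0.00
Total interest: $13.75 + $12.22 + $10.69 + $9.16 + $7.63 + $6.10 + $4.57 + $3.04 + $1.51 = $68.67

$68.67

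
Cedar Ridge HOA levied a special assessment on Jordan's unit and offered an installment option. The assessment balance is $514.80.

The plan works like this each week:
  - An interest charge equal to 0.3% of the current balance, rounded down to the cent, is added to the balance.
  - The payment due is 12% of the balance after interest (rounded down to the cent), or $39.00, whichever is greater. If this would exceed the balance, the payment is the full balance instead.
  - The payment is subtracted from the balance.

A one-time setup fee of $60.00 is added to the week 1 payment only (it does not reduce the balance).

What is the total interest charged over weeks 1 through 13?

Week 1: opening $514.80; interest $1.54 → $516.34; payment $61.96 (+ $60.00 fee); balance $454.38
Week 2: opening $454.38; interest $1.36 → $455.74; payment $54.68; balance $401.06
Week 3: opening $401.06; interest $1.20 → $402.26; payment $48.27; balance $353.99
Week 4: opening $353.99; interest $1.06 → $355.05; payment $42.60; balance $312.45
Week 5: opening $312.45; interest $0.93 → $313.38; payment $39.00; balance $274.38
Week 6: opening $274.38; interest $0.82 → $275.20; payment $39.00; balance $236.20
Week 7: opening $236.20; interest $0.70 → $236.90; payment $39.00; balance $197.90
Week 8: opening $197.90; interest $0.59 → $198.49; payment $39.00; balance $159.49
Week 9: opening $159.49; interest $0.47 → $159.96; payment $39.00; balance $120.96
Week 10: opening $120.96; interest $0.36 → $121.32; payment $39.00; balance $82.32
Week 11: opening $82.32; interest $0.24 → $82.56; payment $39.00; balance $43.56
Week 12: opening $43.56; interest $0.13 → $43.69; payment $39.00; balance $4.69
Week 13: opening $4.69; interest $0.01 → $4.70; payment $4.70; balance $0.00
Total interest: $1.54 + $1.36 + $1.20 + $1.06 + $0.93 + $0.82 + $0.70 + $0.59 + $0.47 + $0.36 + $0.24 + $0.13 + $0.01 = $9.41

$9.41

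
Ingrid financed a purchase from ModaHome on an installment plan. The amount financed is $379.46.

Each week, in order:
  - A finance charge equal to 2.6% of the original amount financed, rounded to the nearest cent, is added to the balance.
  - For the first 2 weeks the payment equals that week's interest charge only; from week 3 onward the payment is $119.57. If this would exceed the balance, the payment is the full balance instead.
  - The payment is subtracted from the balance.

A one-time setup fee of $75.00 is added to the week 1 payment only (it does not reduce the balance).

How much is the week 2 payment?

# | Opening | Interest | Payment | Fee | End bal
1 | $379.46 | $9.87 | $9.87 | $75.00 | $379.46
2 | $379.46 | $9.87 | $9.87 | — | $379.46

$9.87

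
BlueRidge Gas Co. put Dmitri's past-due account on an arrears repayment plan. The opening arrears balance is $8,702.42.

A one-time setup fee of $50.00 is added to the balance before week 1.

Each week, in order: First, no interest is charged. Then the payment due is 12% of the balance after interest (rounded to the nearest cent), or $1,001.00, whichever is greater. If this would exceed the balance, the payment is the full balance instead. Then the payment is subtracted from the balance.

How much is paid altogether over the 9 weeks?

Week 1: $8,752.42 − $1,050.29 → $7,702.13
Week 2: $7,702.13 − $1,001.00 → $6,701.13
Week 3: $6,701.13 − $1,001.00 → $5,700.13
Week 4: $5,700.13 − $1,001.00 → $4,699.13
Week 5: $4,699.13 − $1,001.00 → $3,698.13
Week 6: $3,698.13 − $1,001.00 → $2,697.13
Week 7: $2,697.13 − $1,001.00 → $1,696.13
Week 8: $1,696.13 − $1,001.00 → $695.13
Week 9: $695.13 − $695.13 → $0.00
Total paid: $8,752.42

$8,752.42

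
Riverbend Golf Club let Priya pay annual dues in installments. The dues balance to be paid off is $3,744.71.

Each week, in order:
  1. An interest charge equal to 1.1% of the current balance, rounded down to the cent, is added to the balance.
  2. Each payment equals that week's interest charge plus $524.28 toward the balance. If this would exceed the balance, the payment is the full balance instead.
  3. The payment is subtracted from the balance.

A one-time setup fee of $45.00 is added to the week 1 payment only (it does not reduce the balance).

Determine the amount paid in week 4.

# | Opening | Interest | Payment | Fee | End bal
1 | $3,744.71 | $41.19 | $565.47 | $45.00 | $3,220.43
2 | $3,220.43 | $35.42 | $559.70 | — | $2,696.15
3 | $2,696.15 | $29.65 | $553.93 | — | $2,171.87
4 | $2,171.87 | $23.89 | $548.17 | — | $1,647.59

$548.17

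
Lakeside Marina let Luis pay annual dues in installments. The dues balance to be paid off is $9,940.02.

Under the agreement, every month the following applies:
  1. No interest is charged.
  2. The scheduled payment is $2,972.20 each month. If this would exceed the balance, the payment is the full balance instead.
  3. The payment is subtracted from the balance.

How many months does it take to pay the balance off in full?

Month 1: opening $9,940.02; payment $2,972.20; balance $6,967.82
Month 2: opening $6,967.82; payment $2,972.20; balance $3,995.62
Month 3: opening $3,995.62; payment $2,972.20; balance $1,023.42
Month 4: opening $1,023.42; payment $1,023.42; balance $0.00
Balance reaches $0.00 in month 4.

4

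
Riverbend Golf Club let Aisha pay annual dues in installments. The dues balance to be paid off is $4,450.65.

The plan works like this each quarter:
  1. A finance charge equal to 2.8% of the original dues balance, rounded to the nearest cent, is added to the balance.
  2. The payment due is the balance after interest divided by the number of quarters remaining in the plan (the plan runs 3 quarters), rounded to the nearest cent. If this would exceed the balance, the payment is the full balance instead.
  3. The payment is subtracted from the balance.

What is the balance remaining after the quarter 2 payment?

# | Opening | Interest | Payment | End bal
1 | $4,450.65 | $124.62 | $1,525.09 | $3,050.18
2 | $3,050.18 | $124.62 | $1,587.40 | $1,587.40

$1,587.40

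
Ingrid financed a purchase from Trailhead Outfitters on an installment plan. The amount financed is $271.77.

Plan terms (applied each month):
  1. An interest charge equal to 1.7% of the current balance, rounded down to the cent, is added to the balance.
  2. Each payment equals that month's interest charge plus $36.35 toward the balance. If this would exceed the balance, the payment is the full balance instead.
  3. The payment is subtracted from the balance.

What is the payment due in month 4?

Month 1: opening $271.77; interest $4.62 → $276.39; payment $40.97; balance $235.42
Month 2: opening $235.42; interest $4.00 → $239.42; payment $40.35; balance $199.07
Month 3: opening $199.07; interest $3.38 → $202.45; payment $39.73; balance $162.72
Month 4: opening $162.72; interest $2.76 → $165.48; payment $39.11; balance $126.37

$39.11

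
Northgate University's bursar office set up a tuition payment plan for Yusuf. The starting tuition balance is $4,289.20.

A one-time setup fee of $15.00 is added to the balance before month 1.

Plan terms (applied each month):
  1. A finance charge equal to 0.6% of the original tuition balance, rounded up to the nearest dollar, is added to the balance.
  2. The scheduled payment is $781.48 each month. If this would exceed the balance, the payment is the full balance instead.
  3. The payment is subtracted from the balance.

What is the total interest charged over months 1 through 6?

$156.00

Month 1: opening $4,304.20; interest $26.00 → $4,330.20; payment $781.48; balance $3,548.72
Month 2: opening $3,548.72; interest $26.00 → $3,574.72; payment $781.48; balance $2,793.24
Month 3: opening $2,793.24; interest $26.00 → $2,819.24; payment $781.48; balance $2,037.76
Month 4: opening $2,037.76; interest $26.00 → $2,063.76; payment $781.48; balance $1,282.28
Month 5: opening $1,282.28; interest $26.00 → $1,308.28; payment $781.48; balance $526.80
Month 6: opening $526.80; interest $26.00 → $552.80; payment $552.80; balance $0.00
Total interest: $26.00 + $26.00 + $26.00 + $26.00 + $26.00 + $26.00 = $156.00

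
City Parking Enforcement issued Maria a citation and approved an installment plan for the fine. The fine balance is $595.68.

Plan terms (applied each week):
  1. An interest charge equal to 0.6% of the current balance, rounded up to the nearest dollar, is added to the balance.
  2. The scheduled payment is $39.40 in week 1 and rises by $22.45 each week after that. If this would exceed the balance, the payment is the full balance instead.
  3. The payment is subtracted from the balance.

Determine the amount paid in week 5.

Week 1: opening $595.68; interest $4.00 → $599.68; payment $39.40; balance $560.28
Week 2: opening $560.28; interest $4.00 → $564.28; payment $61.85; balance $502.43
Week 3: opening $502.43; interest $4.00 → $506.43; payment $84.30; balance $422.13
Week 4: opening $422.13; interest $3.00 → $425.13; payment $106.75; balance $318.38
Week 5: opening $318.38; interest $2.00 → $320.38; payment $129.20; balance $191.18

$129.20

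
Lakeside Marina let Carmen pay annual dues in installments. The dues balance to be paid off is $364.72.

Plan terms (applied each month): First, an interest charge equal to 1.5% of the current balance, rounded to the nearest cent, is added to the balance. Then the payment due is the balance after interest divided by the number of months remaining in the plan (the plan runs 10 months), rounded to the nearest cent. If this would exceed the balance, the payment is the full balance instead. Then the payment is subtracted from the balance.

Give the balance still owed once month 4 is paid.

# | Opening | Interest | Payment | End bal
1 | $364.72 | $5.47 | $37.02 | $333.17
2 | $333.17 | $5.00 | $37.57 | $300.60
3 | $300.60 | $4.51 | $38.14 | $266.97
4 | $266.97 | $4.00 | $38.71 | $232.26

$232.26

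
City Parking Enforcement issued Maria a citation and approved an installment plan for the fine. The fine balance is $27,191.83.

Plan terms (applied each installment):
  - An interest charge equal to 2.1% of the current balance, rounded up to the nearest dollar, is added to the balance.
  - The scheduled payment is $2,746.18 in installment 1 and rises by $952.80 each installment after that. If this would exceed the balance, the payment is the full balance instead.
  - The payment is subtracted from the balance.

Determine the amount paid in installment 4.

Installment 1: opening $27,191.83; interest $572.00 → $27,763.83; payment $2,746.18; balance $25,017.65
Installment 2: opening $25,017.65; interest $526.00 → $25,543.65; payment $3,698.98; balance $21,844.67
Installment 3: opening $21,844.67; interest $459.00 → $22,303.67; payment $4,651.78; balance $17,651.89
Installment 4: opening $17,651.89; interest $371.00 → $18,022.89; payment $5,604.58; balance $12,418.31

$5,604.58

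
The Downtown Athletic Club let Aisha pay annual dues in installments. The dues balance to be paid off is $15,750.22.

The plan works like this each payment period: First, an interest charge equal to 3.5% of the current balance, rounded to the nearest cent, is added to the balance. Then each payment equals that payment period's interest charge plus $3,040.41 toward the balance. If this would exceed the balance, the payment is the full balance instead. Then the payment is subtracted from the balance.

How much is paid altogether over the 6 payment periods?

Payment period 1: opening $15,750.22; interest $551.26 → $16,301.48; payment $3,591.67; balance $12,709.81
Payment period 2: opening $12,709.81; interest $444.84 → $13,154.65; payment $3,485.25; balance $9,669.40
Payment period 3: opening $9,669.40; interest $338.43 → $10,007.83; payment $3,378.84; balance $6,628.99
Payment period 4: opening $6,628.99; interest $232.01 → $6,861.00; payment $3,272.42; balance $3,588.58
Payment period 5: opening $3,588.58; interest $125.60 → $3,714.18; payment $3,166.01; balance $548.17
Payment period 6: opening $548.17; interest $19.19 → $567.36; payment $567.36; balance $0.00
Total paid: $17,461.55

$17,461.55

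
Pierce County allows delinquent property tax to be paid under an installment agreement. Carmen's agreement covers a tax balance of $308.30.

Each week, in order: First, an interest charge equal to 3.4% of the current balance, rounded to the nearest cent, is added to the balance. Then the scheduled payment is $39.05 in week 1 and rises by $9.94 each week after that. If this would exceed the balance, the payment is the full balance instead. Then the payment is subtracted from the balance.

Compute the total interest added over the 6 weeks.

$40.71

Week 1: $308.30 +$10.48 interest = $318.78; pay $39.05 → $279.73
Week 2: $279.73 +$9.51 interest = $289.24; pay $48.99 → $240.25
Week 3: $240.25 +$8.17 interest = $248.42; pay $58.93 → $189.49
Week 4: $189.49 +$6.44 interest = $195.93; pay $68.87 → $127.06
Week 5: $127.06 +$4.32 interest = $131.38; pay $78.81 → $52.57
Week 6: $52.57 +$1.79 interest = $54.36; pay $54.36 → $0.00
Total interest: $10.48 + $9.51 + $8.17 + $6.44 + $4.32 + $1.79 = $40.71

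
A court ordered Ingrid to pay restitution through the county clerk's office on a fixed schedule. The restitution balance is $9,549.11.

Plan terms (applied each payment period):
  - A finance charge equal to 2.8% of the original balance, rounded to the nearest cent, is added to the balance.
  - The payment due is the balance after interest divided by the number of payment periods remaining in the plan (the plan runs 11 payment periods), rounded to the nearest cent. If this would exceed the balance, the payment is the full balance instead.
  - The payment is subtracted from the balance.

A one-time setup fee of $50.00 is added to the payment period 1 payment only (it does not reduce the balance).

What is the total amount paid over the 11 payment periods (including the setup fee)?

$12,540.29

Payment period 1: opening $9,549.11; interest $267.38 → $9,816.49; payment $892.41 (+ $50.00 fee); balance $8,924.08
Payment period 2: opening $8,924.08; interest $267.38 → $9,191.46; payment $919.15; balance $8,272.31
Payment period 3: opening $8,272.31; interest $267.38 → $8,539.69; payment $948.85; balance $7,590.84
Payment period 4: opening $7,590.84; interest $267.38 → $7,858.22; payment $982.28; balance $6,875.94
Payment period 5: opening $6,875.94; interest $267.38 → $7,143.32; payment $1,020.47; balance $6,122.85
Payment period 6: opening $6,122.85; interest $267.38 → $6,390.23; payment $1,065.04; balance $5,325.19
Payment period 7: opening $5,325.19; interest $267.38 → $5,592.57; payment $1,118.51; balance $4,474.06
Payment period 8: opening $4,474.06; interest $267.38 → $4,741.44; payment $1,185.36; balance $3,556.08
Payment period 9: opening $3,556.08; interest $267.38 → $3,823.46; payment $1,274.49; balance $2,548.97
Payment period 10: opening $2,548.97; interest $267.38 → $2,816.35; payment $1,408.18; balance $1,408.17
Payment period 11: opening $1,408.17; interest $267.38 → $1,675.55; payment $1,675.55; balance $0.00
Total paid: $12,540.29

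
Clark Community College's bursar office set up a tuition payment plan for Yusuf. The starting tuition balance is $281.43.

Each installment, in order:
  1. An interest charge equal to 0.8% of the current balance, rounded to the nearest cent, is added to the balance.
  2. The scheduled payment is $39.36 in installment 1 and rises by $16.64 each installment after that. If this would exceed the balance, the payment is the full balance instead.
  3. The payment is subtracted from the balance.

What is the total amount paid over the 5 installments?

Installment 1: opening $281.43; interest $2.25 → $283.68; payment $39.36; balance $244.32
Installment 2: opening $244.32; interest $1.95 → $246.27; payment $56.00; balance $190.27
Installment 3: opening $190.27; interest $1.52 → $191.79; payment $72.64; balance $119.15
Installment 4: opening $119.15; interest $0.95 → $120.10; payment $89.28; balance $30.82
Installment 5: opening $30.82; interest $0.25 → $31.07; payment $31.07; balance $0.00
Total paid: $288.35

$288.35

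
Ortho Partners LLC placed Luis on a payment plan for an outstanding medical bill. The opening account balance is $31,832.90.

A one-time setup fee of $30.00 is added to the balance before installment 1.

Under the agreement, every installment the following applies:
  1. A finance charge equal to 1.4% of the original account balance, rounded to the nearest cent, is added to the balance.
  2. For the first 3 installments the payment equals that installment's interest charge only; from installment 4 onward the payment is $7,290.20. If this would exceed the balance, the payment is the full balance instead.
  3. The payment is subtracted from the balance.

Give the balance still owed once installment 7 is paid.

Installment 1: $31,862.90 +$445.66 interest = $32,308.56; pay $445.66 → $31,862.90
Installment 2: $31,862.90 +$445.66 interest = $32,308.56; pay $445.66 → $31,862.90
Installment 3: $31,862.90 +$445.66 interest = $32,308.56; pay $445.66 → $31,862.90
Installment 4: $31,862.90 +$445.66 interest = $32,308.56; pay $7,290.20 → $25,018.36
Installment 5: $25,018.36 +$445.66 interest = $25,464.02; pay $7,290.20 → $18,173.82
Installment 6: $18,173.82 +$445.66 interest = $18,619.48; pay $7,290.20 → $11,329.28
Installment 7: $11,329.28 +$445.66 interest = $11,774.94; pay $7,290.20 → $4,484.74

$4,484.74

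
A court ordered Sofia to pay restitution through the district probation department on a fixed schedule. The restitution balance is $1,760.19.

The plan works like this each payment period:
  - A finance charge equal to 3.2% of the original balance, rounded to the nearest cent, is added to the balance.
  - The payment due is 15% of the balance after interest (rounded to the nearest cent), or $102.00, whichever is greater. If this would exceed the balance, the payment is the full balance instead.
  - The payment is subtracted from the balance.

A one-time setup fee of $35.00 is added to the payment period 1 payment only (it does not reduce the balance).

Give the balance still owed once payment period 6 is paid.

# | Opening | Interest | Payment | Fee | End bal
1 | $1,760.19 | $56.33 | $272.48 | $35.00 | $1,544.04
2 | $1,544.04 | $56.33 | $240.06 | — | $1,360.31
3 | $1,360.31 | $56.33 | $212.50 | — | $1,204.14
4 | $1,204.14 | $56.33 | $189.07 | — | $1,071.40
5 | $1,071.40 | $56.33 | $169.16 | — | $958.57
6 | $958.57 | $56.33 | $152.24 | — | $862.66

$862.66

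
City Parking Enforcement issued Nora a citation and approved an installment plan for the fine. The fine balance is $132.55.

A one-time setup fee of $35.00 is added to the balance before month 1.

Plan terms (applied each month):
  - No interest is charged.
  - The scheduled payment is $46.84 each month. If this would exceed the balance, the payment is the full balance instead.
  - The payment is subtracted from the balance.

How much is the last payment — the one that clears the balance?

Month 1: opening $167.55; payment $46.84; balance $120.71
Month 2: opening $120.71; payment $46.84; balance $73.87
Month 3: opening $73.87; payment $46.84; balance $27.03
Month 4: opening $27.03; payment $27.03; balance $0.00

$27.03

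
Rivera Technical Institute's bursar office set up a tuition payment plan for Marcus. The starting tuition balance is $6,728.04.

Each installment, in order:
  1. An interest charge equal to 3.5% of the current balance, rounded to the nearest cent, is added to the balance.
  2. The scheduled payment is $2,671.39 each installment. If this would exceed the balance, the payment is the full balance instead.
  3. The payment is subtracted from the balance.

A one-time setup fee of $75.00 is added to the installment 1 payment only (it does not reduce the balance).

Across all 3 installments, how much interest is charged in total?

# | Opening | Interest | Payment | Fee | End bal
1 | $6,728.04 | $235.48 | $2,671.39 | $75.00 | $4,292.13
2 | $4,292.13 | $150.22 | $2,671.39 | — | $1,770.96
3 | $1,770.96 | $61.98 | $1,832.94 | — | $0.00
Total interest: $235.48 + $150.22 + $61.98 = $447.68

$447.68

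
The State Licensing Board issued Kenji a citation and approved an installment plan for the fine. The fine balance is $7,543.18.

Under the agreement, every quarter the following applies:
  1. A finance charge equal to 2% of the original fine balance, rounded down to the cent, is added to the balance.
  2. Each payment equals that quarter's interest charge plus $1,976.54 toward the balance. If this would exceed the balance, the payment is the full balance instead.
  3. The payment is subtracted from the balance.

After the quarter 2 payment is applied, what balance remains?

$3,590.10

Quarter 1: $7,543.18 +$150.86 interest = $7,694.04; pay $2,127.40 → $5,566.64
Quarter 2: $5,566.64 +$150.86 interest = $5,717.50; pay $2,127.40 → $3,590.10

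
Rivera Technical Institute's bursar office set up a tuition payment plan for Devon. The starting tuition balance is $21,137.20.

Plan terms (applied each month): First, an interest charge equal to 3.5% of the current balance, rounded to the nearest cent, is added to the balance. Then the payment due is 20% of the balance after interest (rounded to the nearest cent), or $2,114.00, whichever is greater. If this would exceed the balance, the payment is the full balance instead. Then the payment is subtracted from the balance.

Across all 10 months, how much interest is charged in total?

Month 1: $21,137.20 +$739.80 interest = $21,877.00; pay $4,375.40 → $17,501.60
Month 2: $17,501.60 +$612.56 interest = $18,114.16; pay $3,622.83 → $14,491.33
Month 3: $14,491.33 +$507.20 interest = $14,998.53; pay $2,999.71 → $11,998.82
Month 4: $11,998.82 +$419.96 interest = $12,418.78; pay $2,483.76 → $9,935.02
Month 5: $9,935.02 +$347.73 interest = $10,282.75; pay $2,114.00 → $8,168.75
Month 6: $8,168.75 +$285.91 interest = $8,454.66; pay $2,114.00 → $6,340.66
Month 7: $6,340.66 +$221.92 interest = $6,562.58; pay $2,114.00 → $4,448.58
Month 8: $4,448.58 +$155.70 interest = $4,604.28; pay $2,114.00 → $2,490.28
Month 9: $2,490.28 +$87.16 interest = $2,577.44; pay $2,114.00 → $463.44
Month 10: $463.44 +$16.22 interest = $479.66; pay $479.66 → $0.00
Total interest: $739.80 + $612.56 + $507.20 + $419.96 + $347.73 + $285.91 + $221.92 + $155.70 + $87.16 + $16.22 = $3,394.16

$3,394.16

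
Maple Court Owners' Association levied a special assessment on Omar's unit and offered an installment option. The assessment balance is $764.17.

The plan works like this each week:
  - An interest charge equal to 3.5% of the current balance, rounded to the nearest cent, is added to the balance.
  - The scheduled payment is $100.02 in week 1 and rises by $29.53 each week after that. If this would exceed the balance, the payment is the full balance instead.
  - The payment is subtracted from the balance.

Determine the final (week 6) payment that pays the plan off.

$67.71

Week 1: $764.17 +$26.75 interest = $790.92; pay $100.02 → $690.90
Week 2: $690.90 +$24.18 interest = $715.08; pay $129.55 → $585.53
Week 3: $585.53 +$20.49 interest = $606.02; pay $159.08 → $446.94
Week 4: $446.94 +$15.64 interest = $462.58; pay $188.61 → $273.97
Week 5: $273.97 +$9.59 interest = $283.56; pay $218.14 → $65.42
Week 6: $65.42 +$2.29 interest = $67.71; pay $67.71 → $0.00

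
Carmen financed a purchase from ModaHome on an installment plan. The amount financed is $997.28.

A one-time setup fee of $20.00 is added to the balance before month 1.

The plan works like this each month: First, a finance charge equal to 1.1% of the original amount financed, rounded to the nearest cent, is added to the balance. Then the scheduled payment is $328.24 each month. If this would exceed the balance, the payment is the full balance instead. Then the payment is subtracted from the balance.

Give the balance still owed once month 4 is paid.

$0.00

Month 1: opening $1,017.28; interest $10.97 → $1,028.25; payment $328.24; balance $700.01
Month 2: opening $700.01; interest $10.97 → $710.98; payment $328.24; balance $382.74
Month 3: opening $382.74; interest $10.97 → $393.71; payment $328.24; balance $65.47
Month 4: opening $65.47; interest $10.97 → $76.44; payment $76.44; balance $0.00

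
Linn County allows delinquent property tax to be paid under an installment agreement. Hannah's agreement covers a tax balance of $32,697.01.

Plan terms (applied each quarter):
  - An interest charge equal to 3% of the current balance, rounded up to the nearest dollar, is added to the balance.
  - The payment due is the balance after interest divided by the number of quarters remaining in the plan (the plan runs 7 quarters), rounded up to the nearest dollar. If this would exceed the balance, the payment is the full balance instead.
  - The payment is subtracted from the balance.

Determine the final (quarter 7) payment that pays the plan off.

Quarter 1: opening $32,697.01; interest $981.00 → $33,678.01; payment $4,812.00; balance $28,866.01
Quarter 2: opening $28,866.01; interest $866.00 → $29,732.01; payment $4,956.00; balance $24,776.01
Quarter 3: opening $24,776.01; interest $744.00 → $25,520.01; payment $5,105.00; balance $20,415.01
Quarter 4: opening $20,415.01; interest $613.00 → $21,028.01; payment $5,258.00; balance $15,770.01
Quarter 5: opening $15,770.01; interest $474.00 → $16,244.01; payment $5,415.00; balance $10,829.01
Quarter 6: opening $10,829.01; interest $325.00 → $11,154.01; payment $5,578.00; balance $5,576.01
Quarter 7: opening $5,576.01; interest $168.00 → $5,744.01; payment $5,744.01; balance $0.00

$5,744.01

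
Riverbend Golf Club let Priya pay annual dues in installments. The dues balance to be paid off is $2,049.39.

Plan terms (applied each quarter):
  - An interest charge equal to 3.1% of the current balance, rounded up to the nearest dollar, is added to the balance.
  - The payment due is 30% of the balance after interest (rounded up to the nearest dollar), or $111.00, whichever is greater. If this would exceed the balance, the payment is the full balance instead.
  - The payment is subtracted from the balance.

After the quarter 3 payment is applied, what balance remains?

$769.39

Quarter 1: opening $2,049.39; interest $64.00 → $2,113.39; payment $635.00; balance $1,478.39
Quarter 2: opening $1,478.39; interest $46.00 → $1,524.39; payment $458.00; balance $1,066.39
Quarter 3: opening $1,066.39; interest $34.00 → $1,100.39; payment $331.00; balance $769.39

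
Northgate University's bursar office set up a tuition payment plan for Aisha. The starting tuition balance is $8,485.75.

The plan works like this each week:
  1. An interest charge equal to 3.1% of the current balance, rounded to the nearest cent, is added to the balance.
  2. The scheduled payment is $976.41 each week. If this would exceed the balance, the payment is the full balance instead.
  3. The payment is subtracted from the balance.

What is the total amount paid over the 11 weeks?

$10,042.68

Week 1: opening $8,485.75; interest $263.06 → $8,748.81; payment $976.41; balance $7,772.40
Week 2: opening $7,772.40; interest $240.94 → $8,013.34; payment $976.41; balance $7,036.93
Week 3: opening $7,036.93; interest $218.14 → $7,255.07; payment $976.41; balance $6,278.66
Week 4: opening $6,278.66; interest $194.64 → $6,473.30; payment $976.41; balance $5,496.89
Week 5: opening $5,496.89; interest $170.40 → $5,667.29; payment $976.41; balance $4,690.88
Week 6: opening $4,690.88; interest $145.42 → $4,836.30; payment $976.41; balance $3,859.89
Week 7: opening $3,859.89; interest $119.66 → $3,979.55; payment $976.41; balance $3,003.14
Week 8: opening $3,003.14; interest $93.10 → $3,096.24; payment $976.41; balance $2,119.83
Week 9: opening $2,119.83; interest $65.71 → $2,185.54; payment $976.41; balance $1,209.13
Week 10: opening $1,209.13; interest $37.48 → $1,246.61; payment $976.41; balance $270.20
Week 11: opening $270.20; interest $8.38 → $278.58; payment $278.58; balance $0.00
Total paid: $10,042.68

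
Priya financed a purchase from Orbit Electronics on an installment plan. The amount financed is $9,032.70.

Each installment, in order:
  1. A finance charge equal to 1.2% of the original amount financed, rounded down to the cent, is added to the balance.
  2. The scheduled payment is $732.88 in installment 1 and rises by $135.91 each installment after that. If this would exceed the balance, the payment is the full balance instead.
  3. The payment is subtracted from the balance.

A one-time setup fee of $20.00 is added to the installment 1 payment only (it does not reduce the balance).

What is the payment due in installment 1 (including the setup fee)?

Installment 1: opening $9,032.70; interest $108.39 → $9,141.09; payment $732.88 (+ $20.00 fee); balance $8,408.21

$752.88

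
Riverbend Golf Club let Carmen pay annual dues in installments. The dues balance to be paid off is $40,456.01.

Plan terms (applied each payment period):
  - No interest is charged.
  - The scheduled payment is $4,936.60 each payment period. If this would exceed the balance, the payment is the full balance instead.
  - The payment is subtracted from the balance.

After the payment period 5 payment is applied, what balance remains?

$15,773.01

Payment period 1: opening $40,456.01; payment $4,936.60; balance $35,519.41
Payment period 2: opening $35,519.41; payment $4,936.60; balance $30,582.81
Payment period 3: opening $30,582.81; payment $4,936.60; balance $25,646.21
Payment period 4: opening $25,646.21; payment $4,936.60; balance $20,709.61
Payment period 5: opening $20,709.61; payment $4,936.60; balance $15,773.01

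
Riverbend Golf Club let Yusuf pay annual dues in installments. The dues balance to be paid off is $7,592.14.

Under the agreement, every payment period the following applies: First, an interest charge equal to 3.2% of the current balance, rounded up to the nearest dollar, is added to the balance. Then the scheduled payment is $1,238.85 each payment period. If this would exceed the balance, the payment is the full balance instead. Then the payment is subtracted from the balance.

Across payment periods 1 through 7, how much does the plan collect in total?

# | Opening | Interest | Payment | End bal
1 | $7,592.14 | $243.00 | $1,238.85 | $6,596.29
2 | $6,596.29 | $212.00 | $1,238.85 | $5,569.44
3 | $5,569.44 | $179.00 | $1,238.85 | $4,509.59
4 | $4,509.59 | $145.00 | $1,238.85 | $3,415.74
5 | $3,415.74 | $110.00 | $1,238.85 | $2,286.89
6 | $2,286.89 | $74.00 | $1,238.85 | $1,122.04
7 | $1,122.04 | $36.00 | $1,158.04 | $0.00
Total paid: $8,591.14

$8,591.14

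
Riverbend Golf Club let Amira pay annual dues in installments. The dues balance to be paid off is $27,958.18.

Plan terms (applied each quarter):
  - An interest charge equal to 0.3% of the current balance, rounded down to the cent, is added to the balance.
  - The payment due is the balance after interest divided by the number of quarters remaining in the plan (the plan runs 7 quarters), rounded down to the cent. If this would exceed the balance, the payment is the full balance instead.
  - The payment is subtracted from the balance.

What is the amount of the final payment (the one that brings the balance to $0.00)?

# | Opening | Interest | Payment | End bal
1 | $27,958.18 | $83.87 | $4,006.00 | $24,036.05
2 | $24,036.05 | $72.10 | $4,018.02 | $20,090.13
3 | $20,090.13 | $60.27 | $4,030.08 | $16,120.32
4 | $16,120.32 | $48.36 | $4,042.17 | $12,126.51
5 | $12,126.51 | $36.37 | $4,054.29 | $8,108.59
6 | $8,108.59 | $24.32 | $4,066.45 | $4,066.46
7 | $4,066.46 | $12.19 | $4,078.65 | $0.00

$4,078.65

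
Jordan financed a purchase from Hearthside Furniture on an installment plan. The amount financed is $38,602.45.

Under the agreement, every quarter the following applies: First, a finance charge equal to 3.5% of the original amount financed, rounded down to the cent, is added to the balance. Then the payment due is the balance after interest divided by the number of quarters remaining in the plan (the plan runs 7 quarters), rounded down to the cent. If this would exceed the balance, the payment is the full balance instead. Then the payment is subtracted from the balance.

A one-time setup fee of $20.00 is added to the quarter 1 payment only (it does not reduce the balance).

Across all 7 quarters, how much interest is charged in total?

# | Opening | Interest | Payment | Fee | End bal
1 | $38,602.45 | $1,351.08 | $5,707.64 | $20.00 | $34,245.89
2 | $34,245.89 | $1,351.08 | $5,932.82 | — | $29,664.15
3 | $29,664.15 | $1,351.08 | $6,203.04 | — | $24,812.19
4 | $24,812.19 | $1,351.08 | $6,540.81 | — | $19,622.46
5 | $19,622.46 | $1,351.08 | $6,991.18 | — | $13,982.36
6 | $13,982.36 | $1,351.08 | $7,666.72 | — | $7,666.72
7 | $7,666.72 | $1,351.08 | $9,017.80 | — | $0.00
Total interest: $1,351.08 + $1,351.08 + $1,351.08 + $1,351.08 + $1,351.08 + $1,351.08 + $1,351.08 = $9,457.56

$9,457.56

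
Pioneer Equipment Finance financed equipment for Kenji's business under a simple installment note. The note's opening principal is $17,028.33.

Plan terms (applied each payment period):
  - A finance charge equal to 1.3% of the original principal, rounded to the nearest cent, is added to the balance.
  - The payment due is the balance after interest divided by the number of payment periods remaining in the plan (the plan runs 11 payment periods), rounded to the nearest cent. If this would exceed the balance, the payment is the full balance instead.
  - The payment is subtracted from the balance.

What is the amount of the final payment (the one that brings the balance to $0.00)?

# | Opening | Interest | Payment | End bal
1 | $17,028.33 | $221.37 | $1,568.15 | $15,681.55
2 | $15,681.55 | $221.37 | $1,590.29 | $14,312.63
3 | $14,312.63 | $221.37 | $1,614.89 | $12,919.11
4 | $12,919.11 | $221.37 | $1,642.56 | $11,497.92
5 | $11,497.92 | $221.37 | $1,674.18 | $10,045.11
6 | $10,045.11 | $221.37 | $1,711.08 | $8,555.40
7 | $8,555.40 | $221.37 | $1,755.35 | $7,021.42
8 | $7,021.42 | $221.37 | $1,810.70 | $5,432.09
9 | $5,432.09 | $221.37 | $1,884.49 | $3,768.97
10 | $3,768.97 | $221.37 | $1,995.17 | $1,995.17
11 | $1,995.17 | $221.37 | $2,216.54 | $0.00

$2,216.54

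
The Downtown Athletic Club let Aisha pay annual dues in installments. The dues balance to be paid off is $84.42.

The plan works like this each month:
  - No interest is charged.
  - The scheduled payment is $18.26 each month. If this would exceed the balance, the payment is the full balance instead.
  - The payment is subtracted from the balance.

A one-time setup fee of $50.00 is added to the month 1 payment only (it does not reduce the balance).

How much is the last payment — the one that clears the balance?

Month 1: $84.42 − $18.26 (+ $50.00 fee) → $66.16
Month 2: $66.16 − $18.26 → $47.90
Month 3: $47.90 − $18.26 → $29.64
Month 4: $29.64 − $18.26 → $11.38
Month 5: $11.38 − $11.38 → $0.00

$11.38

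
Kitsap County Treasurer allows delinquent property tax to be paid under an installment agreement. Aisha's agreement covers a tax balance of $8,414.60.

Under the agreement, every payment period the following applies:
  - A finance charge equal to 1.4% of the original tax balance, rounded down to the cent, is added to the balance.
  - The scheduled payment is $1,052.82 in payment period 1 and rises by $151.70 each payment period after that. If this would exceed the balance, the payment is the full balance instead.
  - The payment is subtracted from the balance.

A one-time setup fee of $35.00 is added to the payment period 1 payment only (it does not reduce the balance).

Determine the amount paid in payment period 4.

Payment period 1: opening $8,414.60; interest $117.80 → $8,532.40; payment $1,052.82 (+ $35.00 fee); balance $7,479.58
Payment period 2: opening $7,479.58; interest $117.80 → $7,597.38; payment $1,204.52; balance $6,392.86
Payment period 3: opening $6,392.86; interest $117.80 → $6,510.66; payment $1,356.22; balance $5,154.44
Payment period 4: opening $5,154.44; interest $117.80 → $5,272.24; payment $1,507.92; balance $3,764.32

$1,507.92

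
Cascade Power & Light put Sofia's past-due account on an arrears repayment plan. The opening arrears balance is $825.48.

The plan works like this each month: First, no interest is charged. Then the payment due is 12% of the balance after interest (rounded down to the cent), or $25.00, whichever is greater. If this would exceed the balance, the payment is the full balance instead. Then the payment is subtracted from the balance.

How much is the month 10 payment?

Month 1: opening $825.48; payment $99.05; balance $726.43
Month 2: opening $726.43; payment $87.17; balance $639.26
Month 3: opening $639.26; payment $76.71; balance $562.55
Month 4: opening $562.55; payment $67.50; balance $495.05
Month 5: opening $495.05; payment $59.40; balance $435.65
Month 6: opening $435.65; payment $52.27; balance $383.38
Month 7: opening $383.38; payment $46.00; balance $337.38
Month 8: opening $337.38; payment $40.48; balance $296.90
Month 9: opening $296.90; payment $35.62; balance $261.28
Month 10: opening $261.28; payment $31.35; balance $229.93

$31.35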